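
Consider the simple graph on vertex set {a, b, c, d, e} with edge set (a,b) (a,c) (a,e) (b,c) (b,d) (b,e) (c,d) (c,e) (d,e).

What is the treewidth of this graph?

A width-3 tree decomposition is:
Bags: B1 = {b, c, d, e}  B2 = {a, b, c, e}
Tree: B1–B2
The largest bag has 4 vertices, giving width 3; this decomposition certifies tw(G) ≤ 3. On the other hand G contains the 4-clique {b, c, d, e}. A clique must lie in a single bag of any decomposition, so no decomposition can have width below 3. Hence tw(G) = 3 exactly.

3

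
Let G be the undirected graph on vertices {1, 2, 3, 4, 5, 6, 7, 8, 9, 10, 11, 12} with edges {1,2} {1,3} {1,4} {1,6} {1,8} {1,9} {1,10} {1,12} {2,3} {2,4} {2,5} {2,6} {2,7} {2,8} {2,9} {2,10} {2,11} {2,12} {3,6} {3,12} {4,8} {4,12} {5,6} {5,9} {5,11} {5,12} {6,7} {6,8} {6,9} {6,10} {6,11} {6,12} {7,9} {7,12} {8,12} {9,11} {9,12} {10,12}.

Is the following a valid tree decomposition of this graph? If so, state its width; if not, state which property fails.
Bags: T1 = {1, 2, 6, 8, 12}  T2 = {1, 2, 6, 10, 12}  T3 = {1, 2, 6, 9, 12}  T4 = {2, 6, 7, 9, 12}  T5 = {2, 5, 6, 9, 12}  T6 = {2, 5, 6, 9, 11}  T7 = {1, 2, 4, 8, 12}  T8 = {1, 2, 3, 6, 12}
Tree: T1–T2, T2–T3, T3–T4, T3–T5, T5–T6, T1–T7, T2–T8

Every vertex of G appears in some bag (union = {1, 2, 3, 4, 5, 6, 7, 8, 9, 10, 11, 12}); every edge is covered by a bag; and for each vertex v the set of bags containing v is connected in the bag tree. The decomposition is therefore valid. The largest bag has 5 vertices, so the width is 4.

Yes; width 4.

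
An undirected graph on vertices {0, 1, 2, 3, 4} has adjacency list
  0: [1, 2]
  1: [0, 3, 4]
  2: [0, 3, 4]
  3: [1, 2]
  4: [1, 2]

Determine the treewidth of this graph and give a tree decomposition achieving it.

The largest bag has 3 vertices, giving width 2; this decomposition certifies tw(G) ≤ 2. For the lower bound, G contains the cycle 0–1–4–2–0, so G is not a forest; only forests have treewidth ≤ 1, hence tw(G) ≥ 2. Hence tw(G) = 2 exactly.

Treewidth 2.
Bags: B1 = {0, 1, 2}  B2 = {1, 2, 4}  B3 = {1, 2, 3}
Tree: B1–B2, B2–B3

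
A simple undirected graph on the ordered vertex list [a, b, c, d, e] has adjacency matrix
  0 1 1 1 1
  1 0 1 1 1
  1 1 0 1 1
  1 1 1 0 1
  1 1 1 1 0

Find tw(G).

A width-4 tree decomposition is:
Bags: B1 = {a, b, c, d, e}
Tree: (single bag)
With just one bag of size 5, the width is 5 − 1 = 4, so tw(G) ≤ 4. For the lower bound, the 5 vertices {a, b, c, d, e} are pairwise adjacent, and any tree decomposition puts a clique entirely inside one bag — forcing width ≥ 4. Combining the bounds, tw(G) = 4.

4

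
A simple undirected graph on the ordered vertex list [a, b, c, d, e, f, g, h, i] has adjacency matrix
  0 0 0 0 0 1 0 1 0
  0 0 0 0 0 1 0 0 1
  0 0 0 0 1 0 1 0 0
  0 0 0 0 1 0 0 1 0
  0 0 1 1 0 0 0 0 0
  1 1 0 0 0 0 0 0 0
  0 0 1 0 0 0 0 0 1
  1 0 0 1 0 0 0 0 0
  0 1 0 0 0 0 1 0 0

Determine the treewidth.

2

A width-2 tree decomposition is:
Bags: B1 = {a, b, f}  B2 = {a, b, h}  B3 = {b, d, h}  B4 = {b, d, e}  B5 = {b, c, e}  B6 = {b, c, g}  B7 = {b, g, i}
Tree: B1–B2, B2–B3, B3–B4, B4–B5, B5–B6, B6–B7
The largest bag has 3 vertices, giving width 2; this decomposition certifies tw(G) ≤ 2. For the lower bound, G contains the cycle b–f–a–h–d–e–c–g–i–b, so G is not a forest; only forests have treewidth ≤ 1, hence tw(G) ≥ 2. Hence tw(G) = 2 exactly.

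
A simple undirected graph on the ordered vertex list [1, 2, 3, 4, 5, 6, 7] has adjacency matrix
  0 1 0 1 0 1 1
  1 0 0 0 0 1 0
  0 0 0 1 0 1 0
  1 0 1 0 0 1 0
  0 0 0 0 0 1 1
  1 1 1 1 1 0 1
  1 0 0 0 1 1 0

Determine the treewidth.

2

A width-2 tree decomposition is:
Bags: B1 = {1, 6, 7}  B2 = {1, 2, 6}  B3 = {1, 4, 6}  B4 = {3, 4, 6}  B5 = {5, 6, 7}
Tree: B1–B2, B2–B3, B3–B4, B1–B5
Each bag holds 3 vertices, so the decomposition has width 2, which upper-bounds the treewidth. On the other hand G contains the 3-clique {1, 2, 6}. A clique must lie in a single bag of any decomposition, so no decomposition can have width below 2. The upper and lower bounds meet at 2, so that is the treewidth.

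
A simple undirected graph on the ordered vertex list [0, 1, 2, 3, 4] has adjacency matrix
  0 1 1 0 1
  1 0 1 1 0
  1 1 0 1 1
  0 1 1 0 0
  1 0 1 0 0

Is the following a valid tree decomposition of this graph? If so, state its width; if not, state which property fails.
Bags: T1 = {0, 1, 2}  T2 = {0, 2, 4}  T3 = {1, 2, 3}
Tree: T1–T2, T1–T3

Checking the three conditions: (i) the bags cover all of {0, 1, 2, 3, 4}; (ii) for each edge, some bag contains both endpoints; (iii) the bags containing any fixed vertex form a subtree. All hold, so the decomposition is valid with width 3 − 1 = 2.

Yes; width 2.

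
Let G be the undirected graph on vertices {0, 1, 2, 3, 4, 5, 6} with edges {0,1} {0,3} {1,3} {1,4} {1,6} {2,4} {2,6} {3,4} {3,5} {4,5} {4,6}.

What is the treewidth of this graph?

2

A width-2 tree decomposition is:
Bags: B1 = {1, 4, 6}  B2 = {2, 4, 6}  B3 = {1, 3, 4}  B4 = {3, 4, 5}  B5 = {0, 1, 3}
Tree: B1–B2, B1–B3, B3–B4, B3–B5
The largest bag has 3 vertices, giving width 2; this decomposition certifies tw(G) ≤ 2. Conversely, {0, 1, 3} is a clique of size 3, and the vertices of any clique must share a bag in every tree decomposition; so some bag has ≥ 3 vertices and tw(G) ≥ 2. Combining the bounds, tw(G) = 2.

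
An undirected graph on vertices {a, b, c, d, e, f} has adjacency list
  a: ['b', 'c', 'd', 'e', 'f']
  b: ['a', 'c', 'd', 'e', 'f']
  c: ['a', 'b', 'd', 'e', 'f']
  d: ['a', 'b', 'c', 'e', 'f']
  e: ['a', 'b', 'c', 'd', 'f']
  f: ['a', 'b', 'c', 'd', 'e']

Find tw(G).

A width-5 tree decomposition is:
Bags: B1 = {a, b, c, d, e, f}
Tree: (single bag)
A single bag containing all 6 vertices is trivially a valid decomposition of width 5. Conversely, {a, b, c, d, e, f} is a clique of size 6, and the vertices of any clique must share a bag in every tree decomposition; so some bag has ≥ 6 vertices and tw(G) ≥ 5. Combining the bounds, tw(G) = 5.

5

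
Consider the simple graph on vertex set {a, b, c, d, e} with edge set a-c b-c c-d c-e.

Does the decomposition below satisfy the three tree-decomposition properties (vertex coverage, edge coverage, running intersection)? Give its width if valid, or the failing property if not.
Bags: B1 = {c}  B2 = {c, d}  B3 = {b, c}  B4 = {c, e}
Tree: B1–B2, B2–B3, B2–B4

No — vertex a appears in no bag.

A tree decomposition must satisfy three properties: every vertex lies in some bag; for every edge, both endpoints lie together in some bag; and for every vertex, the bags containing it form a connected subtree. Here vertex a appears in no bag, so the decomposition is invalid.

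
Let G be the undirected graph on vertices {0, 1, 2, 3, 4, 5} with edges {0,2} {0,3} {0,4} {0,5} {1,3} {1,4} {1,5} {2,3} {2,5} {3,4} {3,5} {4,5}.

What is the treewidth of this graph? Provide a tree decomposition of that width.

Every bag has size at most 4, so the width is 4 − 1 = 3 and tw(G) ≤ 3. On the other hand G contains the 4-clique {0, 2, 3, 5}. A clique must lie in a single bag of any decomposition, so no decomposition can have width below 3. Combining the bounds, tw(G) = 3.

Treewidth 3.
Bags: B1 = {0, 2, 3, 5}  B2 = {0, 3, 4, 5}  B3 = {1, 3, 4, 5}
Tree: B1–B2, B2–B3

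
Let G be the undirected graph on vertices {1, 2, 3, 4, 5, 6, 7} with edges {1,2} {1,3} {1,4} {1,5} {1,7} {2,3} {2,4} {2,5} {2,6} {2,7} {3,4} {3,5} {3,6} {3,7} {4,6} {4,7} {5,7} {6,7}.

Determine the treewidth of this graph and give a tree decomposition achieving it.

The largest bag has 5 vertices, giving width 4; this decomposition certifies tw(G) ≤ 4. On the other hand G contains the 5-clique {1, 2, 3, 4, 7}. A clique must lie in a single bag of any decomposition, so no decomposition can have width below 4. Hence tw(G) = 4 exactly.

Treewidth 4.
One such decomposition:
Bags: B1 = {1, 2, 3, 4, 7}  B2 = {2, 3, 4, 6, 7}  B3 = {1, 2, 3, 5, 7}
Tree: B1–B2, B1–B3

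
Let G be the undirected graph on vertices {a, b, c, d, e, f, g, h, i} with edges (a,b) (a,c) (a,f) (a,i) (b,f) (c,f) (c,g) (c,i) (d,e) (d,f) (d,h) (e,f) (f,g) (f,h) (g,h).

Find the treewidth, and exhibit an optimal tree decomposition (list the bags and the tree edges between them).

Every bag has size at most 3, so the width is 3 − 1 = 2 and tw(G) ≤ 2. For the lower bound, the 3 vertices {d, e, f} are pairwise adjacent, and any tree decomposition puts a clique entirely inside one bag — forcing width ≥ 2. Hence tw(G) = 2 exactly.

Treewidth 2.
Bags: B1 = {c, f, g}  B2 = {a, c, f}  B3 = {a, b, f}  B4 = {f, g, h}  B5 = {a, c, i}  B6 = {d, f, h}  B7 = {d, e, f}
Tree: B1–B2, B2–B3, B1–B4, B2–B5, B4–B6, B6–B7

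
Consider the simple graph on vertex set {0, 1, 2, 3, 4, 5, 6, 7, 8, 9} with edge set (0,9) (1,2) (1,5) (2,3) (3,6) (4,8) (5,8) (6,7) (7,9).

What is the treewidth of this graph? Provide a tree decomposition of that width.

Treewidth 1.
Bags: B1 = {0, 9}  B2 = {7, 9}  B3 = {6, 7}  B4 = {3, 6}  B5 = {2, 3}  B6 = {1, 2}  B7 = {1, 5}  B8 = {5, 8}  B9 = {4, 8}
Tree: B1–B2, B2–B3, B3–B4, B4–B5, B5–B6, B6–B7, B7–B8, B8–B9

Every bag has size at most 2, so the width is 2 − 1 = 1 and tw(G) ≤ 1. G has an edge, so its treewidth is at least 1. Combining the bounds, tw(G) = 1.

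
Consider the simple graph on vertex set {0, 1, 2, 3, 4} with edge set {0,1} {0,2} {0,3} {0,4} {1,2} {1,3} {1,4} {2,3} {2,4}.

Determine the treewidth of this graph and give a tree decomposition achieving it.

Every bag has size at most 4, so the width is 4 − 1 = 3 and tw(G) ≤ 3. Conversely, {0, 1, 2, 3} is a clique of size 4, and the vertices of any clique must share a bag in every tree decomposition; so some bag has ≥ 4 vertices and tw(G) ≥ 3. Combining the bounds, tw(G) = 3.

Treewidth 3.
One optimal decomposition is:
Bags: B1 = {0, 1, 2, 4}  B2 = {0, 1, 2, 3}
Tree: B1–B2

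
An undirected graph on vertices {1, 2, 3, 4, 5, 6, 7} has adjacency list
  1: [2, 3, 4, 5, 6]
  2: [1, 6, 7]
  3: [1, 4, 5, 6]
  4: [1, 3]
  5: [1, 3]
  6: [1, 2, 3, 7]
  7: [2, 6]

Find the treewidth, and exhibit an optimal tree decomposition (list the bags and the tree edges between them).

Each bag holds 3 vertices, so the decomposition has width 2, which upper-bounds the treewidth. Conversely, {1, 2, 6} is a clique of size 3, and the vertices of any clique must share a bag in every tree decomposition; so some bag has ≥ 3 vertices and tw(G) ≥ 2. Hence tw(G) = 2 exactly.

Treewidth 2.
One optimal decomposition is:
Bags: B1 = {1, 3, 6}  B2 = {1, 2, 6}  B3 = {1, 3, 5}  B4 = {2, 6, 7}  B5 = {1, 3, 4}
Tree: B1–B2, B1–B3, B2–B4, B3–B5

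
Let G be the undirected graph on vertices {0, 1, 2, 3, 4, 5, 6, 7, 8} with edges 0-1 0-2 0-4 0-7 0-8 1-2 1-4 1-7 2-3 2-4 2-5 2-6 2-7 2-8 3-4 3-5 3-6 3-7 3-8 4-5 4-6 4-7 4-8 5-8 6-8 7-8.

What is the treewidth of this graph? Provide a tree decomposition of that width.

Treewidth 4.
One such decomposition:
Bags: B1 = {2, 3, 4, 7, 8}  B2 = {2, 3, 4, 5, 8}  B3 = {0, 2, 4, 7, 8}  B4 = {0, 1, 2, 4, 7}  B5 = {2, 3, 4, 6, 8}
Tree: B1–B2, B1–B3, B3–B4, B1–B5

The largest bag has 5 vertices, giving width 4; this decomposition certifies tw(G) ≤ 4. For the lower bound, the 5 vertices {0, 2, 4, 7, 8} are pairwise adjacent, and any tree decomposition puts a clique entirely inside one bag — forcing width ≥ 4. The upper and lower bounds meet at 4, so that is the treewidth.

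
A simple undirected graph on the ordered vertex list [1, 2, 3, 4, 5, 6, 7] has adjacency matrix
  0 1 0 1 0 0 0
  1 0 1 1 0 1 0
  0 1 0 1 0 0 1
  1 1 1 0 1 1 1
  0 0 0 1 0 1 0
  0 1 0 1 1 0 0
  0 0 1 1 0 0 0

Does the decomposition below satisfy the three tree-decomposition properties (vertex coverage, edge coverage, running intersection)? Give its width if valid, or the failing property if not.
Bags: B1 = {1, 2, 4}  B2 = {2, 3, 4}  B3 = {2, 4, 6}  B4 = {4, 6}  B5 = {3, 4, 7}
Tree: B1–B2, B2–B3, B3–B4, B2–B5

A tree decomposition must satisfy three properties: every vertex lies in some bag; for every edge, both endpoints lie together in some bag; and for every vertex, the bags containing it form a connected subtree. Here vertex 5 appears in no bag, so the decomposition is invalid.

No — vertex 5 appears in no bag.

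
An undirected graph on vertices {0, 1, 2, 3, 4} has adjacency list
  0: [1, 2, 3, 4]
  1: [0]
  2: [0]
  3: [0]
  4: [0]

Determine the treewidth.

1

A width-1 tree decomposition is:
Bags: B1 = {0, 4}  B2 = {0, 1}  B3 = {0, 2}  B4 = {0, 3}
Tree: B1–B2, B1–B3, B3–B4
Every bag has size at most 2, so the width is 2 − 1 = 1 and tw(G) ≤ 1. Any graph with an edge has treewidth ≥ 1, and G has the edge 4–0. Therefore the treewidth is 1.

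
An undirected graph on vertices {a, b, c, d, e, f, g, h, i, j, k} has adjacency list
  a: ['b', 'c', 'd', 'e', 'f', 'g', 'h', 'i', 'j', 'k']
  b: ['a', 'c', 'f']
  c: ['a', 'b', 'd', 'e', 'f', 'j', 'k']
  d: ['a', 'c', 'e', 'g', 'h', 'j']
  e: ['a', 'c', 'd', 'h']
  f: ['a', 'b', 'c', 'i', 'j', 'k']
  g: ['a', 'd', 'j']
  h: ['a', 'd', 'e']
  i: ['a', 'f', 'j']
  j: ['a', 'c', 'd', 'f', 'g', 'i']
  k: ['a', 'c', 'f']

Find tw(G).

3

A width-3 tree decomposition is:
Bags: B1 = {a, d, g, j}  B2 = {a, c, d, j}  B3 = {a, c, f, j}  B4 = {a, b, c, f}  B5 = {a, c, d, e}  B6 = {a, d, e, h}  B7 = {a, f, i, j}  B8 = {a, c, f, k}
Tree: B1–B2, B2–B3, B3–B4, B2–B5, B5–B6, B3–B7, B3–B8
The largest bag has 4 vertices, giving width 3; this decomposition certifies tw(G) ≤ 3. Conversely, {a, d, g, j} is a clique of size 4, and the vertices of any clique must share a bag in every tree decomposition; so some bag has ≥ 4 vertices and tw(G) ≥ 3. The upper and lower bounds meet at 3, so that is the treewidth.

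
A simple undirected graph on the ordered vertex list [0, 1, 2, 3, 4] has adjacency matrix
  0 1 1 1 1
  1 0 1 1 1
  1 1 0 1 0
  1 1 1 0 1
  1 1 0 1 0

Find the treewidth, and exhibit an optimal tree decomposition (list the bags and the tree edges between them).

The largest bag has 4 vertices, giving width 3; this decomposition certifies tw(G) ≤ 3. On the other hand G contains the 4-clique {0, 1, 2, 3}. A clique must lie in a single bag of any decomposition, so no decomposition can have width below 3. Hence tw(G) = 3 exactly.

Treewidth 3.
Bags: B1 = {0, 1, 2, 3}  B2 = {0, 1, 3, 4}
Tree: B1–B2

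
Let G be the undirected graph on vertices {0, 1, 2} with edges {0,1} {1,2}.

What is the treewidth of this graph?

A width-1 tree decomposition is:
Bags: B1 = {0, 1}  B2 = {1, 2}
Tree: B1–B2
Each bag holds 2 vertices, so the decomposition has width 1, which upper-bounds the treewidth. Any graph with an edge has treewidth ≥ 1, and G has the edge 0–1. Combining the bounds, tw(G) = 1.

1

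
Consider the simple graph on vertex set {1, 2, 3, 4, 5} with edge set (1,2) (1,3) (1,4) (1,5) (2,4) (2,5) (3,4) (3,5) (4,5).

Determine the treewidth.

3

A width-3 tree decomposition is:
Bags: B1 = {1, 3, 4, 5}  B2 = {1, 2, 4, 5}
Tree: B1–B2
Every bag has size at most 4, so the width is 4 − 1 = 3 and tw(G) ≤ 3. On the other hand G contains the 4-clique {1, 2, 4, 5}. A clique must lie in a single bag of any decomposition, so no decomposition can have width below 3. Therefore the treewidth is 3.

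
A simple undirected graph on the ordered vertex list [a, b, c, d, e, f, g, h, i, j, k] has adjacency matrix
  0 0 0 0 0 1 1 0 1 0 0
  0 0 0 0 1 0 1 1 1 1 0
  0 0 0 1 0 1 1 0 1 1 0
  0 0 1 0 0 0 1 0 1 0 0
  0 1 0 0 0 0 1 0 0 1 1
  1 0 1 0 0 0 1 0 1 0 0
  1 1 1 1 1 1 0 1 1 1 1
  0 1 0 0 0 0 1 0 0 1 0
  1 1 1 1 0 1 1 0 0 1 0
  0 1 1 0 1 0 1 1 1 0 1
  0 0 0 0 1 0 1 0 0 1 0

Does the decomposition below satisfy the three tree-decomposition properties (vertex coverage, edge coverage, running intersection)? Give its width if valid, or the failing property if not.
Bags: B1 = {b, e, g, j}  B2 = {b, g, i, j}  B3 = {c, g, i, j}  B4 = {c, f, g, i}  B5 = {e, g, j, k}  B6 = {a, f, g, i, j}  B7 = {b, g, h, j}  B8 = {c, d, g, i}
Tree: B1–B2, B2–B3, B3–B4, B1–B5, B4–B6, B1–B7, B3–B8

No — bags containing vertex j are not connected in the tree.

A tree decomposition must satisfy three properties: every vertex lies in some bag; for every edge, both endpoints lie together in some bag; and for every vertex, the bags containing it form a connected subtree. Here bags containing vertex j are not connected in the tree, so the decomposition is invalid.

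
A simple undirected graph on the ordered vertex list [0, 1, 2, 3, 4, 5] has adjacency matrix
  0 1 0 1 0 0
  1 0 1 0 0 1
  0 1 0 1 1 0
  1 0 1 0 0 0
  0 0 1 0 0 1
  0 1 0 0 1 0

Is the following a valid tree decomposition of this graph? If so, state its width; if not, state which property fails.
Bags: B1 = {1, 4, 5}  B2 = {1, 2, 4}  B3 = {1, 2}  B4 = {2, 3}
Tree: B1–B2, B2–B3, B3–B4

No — vertex 0 appears in no bag.

A tree decomposition must satisfy three properties: every vertex lies in some bag; for every edge, both endpoints lie together in some bag; and for every vertex, the bags containing it form a connected subtree. Here vertex 0 appears in no bag, so the decomposition is invalid.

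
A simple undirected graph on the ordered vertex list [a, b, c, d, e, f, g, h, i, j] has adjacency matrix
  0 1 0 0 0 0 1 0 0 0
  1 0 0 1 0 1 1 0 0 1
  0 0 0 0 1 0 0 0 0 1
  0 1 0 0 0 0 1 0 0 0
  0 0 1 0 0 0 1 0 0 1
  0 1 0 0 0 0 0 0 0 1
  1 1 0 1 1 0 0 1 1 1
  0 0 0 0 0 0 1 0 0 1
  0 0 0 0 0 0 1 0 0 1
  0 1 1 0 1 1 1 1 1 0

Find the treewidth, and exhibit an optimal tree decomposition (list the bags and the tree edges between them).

Treewidth 2.
One optimal decomposition is:
Bags: B1 = {g, h, j}  B2 = {b, g, j}  B3 = {b, f, j}  B4 = {b, d, g}  B5 = {a, b, g}  B6 = {g, i, j}  B7 = {e, g, j}  B8 = {c, e, j}
Tree: B1–B2, B2–B3, B2–B4, B2–B5, B2–B6, B1–B7, B7–B8

The largest bag has 3 vertices, giving width 2; this decomposition certifies tw(G) ≤ 2. Conversely, {b, d, g} is a clique of size 3, and the vertices of any clique must share a bag in every tree decomposition; so some bag has ≥ 3 vertices and tw(G) ≥ 2. Therefore the treewidth is 2.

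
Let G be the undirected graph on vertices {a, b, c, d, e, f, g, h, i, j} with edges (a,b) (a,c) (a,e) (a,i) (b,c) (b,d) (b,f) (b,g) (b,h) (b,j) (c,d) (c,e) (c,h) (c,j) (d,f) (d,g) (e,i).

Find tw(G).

2

A width-2 tree decomposition is:
Bags: B1 = {a, b, c}  B2 = {a, c, e}  B3 = {b, c, d}  B4 = {a, e, i}  B5 = {b, c, j}  B6 = {b, c, h}  B7 = {b, d, f}  B8 = {b, d, g}
Tree: B1–B2, B1–B3, B2–B4, B3–B5, B1–B6, B3–B7, B7–B8
The largest bag has 3 vertices, giving width 2; this decomposition certifies tw(G) ≤ 2. For the lower bound, the 3 vertices {a, c, e} are pairwise adjacent, and any tree decomposition puts a clique entirely inside one bag — forcing width ≥ 2. The upper and lower bounds meet at 2, so that is the treewidth.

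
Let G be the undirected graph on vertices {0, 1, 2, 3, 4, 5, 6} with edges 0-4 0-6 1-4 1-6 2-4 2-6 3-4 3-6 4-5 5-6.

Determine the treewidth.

2

A width-2 tree decomposition is:
Bags: B1 = {3, 4, 6}  B2 = {2, 4, 6}  B3 = {0, 4, 6}  B4 = {4, 5, 6}  B5 = {1, 4, 6}
Tree: B1–B2, B2–B3, B3–B4, B4–B5
Each bag holds 3 vertices, so the decomposition has width 2, which upper-bounds the treewidth. For the lower bound, G contains the cycle 4–3–6–2–4, so G is not a forest; only forests have treewidth ≤ 1, hence tw(G) ≥ 2. Hence tw(G) = 2 exactly.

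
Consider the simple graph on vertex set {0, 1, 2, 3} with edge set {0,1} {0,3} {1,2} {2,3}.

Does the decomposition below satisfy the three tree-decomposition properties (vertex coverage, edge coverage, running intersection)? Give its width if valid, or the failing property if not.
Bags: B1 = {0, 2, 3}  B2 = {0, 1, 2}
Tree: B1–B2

Yes; width 2.

Every vertex of G appears in some bag (union = {0, 1, 2, 3}); every edge is covered by a bag; and for each vertex v the set of bags containing v is connected in the bag tree. The decomposition is therefore valid. The largest bag has 3 vertices, so the width is 2.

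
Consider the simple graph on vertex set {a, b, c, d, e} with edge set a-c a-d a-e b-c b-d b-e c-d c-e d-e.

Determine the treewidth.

3

A width-3 tree decomposition is:
Bags: B1 = {b, c, d, e}  B2 = {a, c, d, e}
Tree: B1–B2
Every bag has size at most 4, so the width is 4 − 1 = 3 and tw(G) ≤ 3. Conversely, {a, c, d, e} is a clique of size 4, and the vertices of any clique must share a bag in every tree decomposition; so some bag has ≥ 4 vertices and tw(G) ≥ 3. Combining the bounds, tw(G) = 3.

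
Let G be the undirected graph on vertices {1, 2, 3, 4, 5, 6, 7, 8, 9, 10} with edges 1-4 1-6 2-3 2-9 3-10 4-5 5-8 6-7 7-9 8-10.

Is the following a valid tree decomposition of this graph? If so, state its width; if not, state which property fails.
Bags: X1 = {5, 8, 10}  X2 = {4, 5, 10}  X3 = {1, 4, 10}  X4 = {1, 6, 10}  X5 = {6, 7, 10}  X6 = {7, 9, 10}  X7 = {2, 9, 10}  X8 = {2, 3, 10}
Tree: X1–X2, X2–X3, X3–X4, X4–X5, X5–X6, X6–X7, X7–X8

Yes; width 2.

Vertex coverage: the bags together contain {1, 2, 3, 4, 5, 6, 7, 8, 9, 10}, the full vertex set. Edge coverage: each edge of G has both endpoints in at least one bag. Running intersection: for every vertex, the bags containing it form a connected subtree. All three properties hold, so this is a valid tree decomposition of width max|bag| − 1 = 2, and hence tw(G) ≤ 2.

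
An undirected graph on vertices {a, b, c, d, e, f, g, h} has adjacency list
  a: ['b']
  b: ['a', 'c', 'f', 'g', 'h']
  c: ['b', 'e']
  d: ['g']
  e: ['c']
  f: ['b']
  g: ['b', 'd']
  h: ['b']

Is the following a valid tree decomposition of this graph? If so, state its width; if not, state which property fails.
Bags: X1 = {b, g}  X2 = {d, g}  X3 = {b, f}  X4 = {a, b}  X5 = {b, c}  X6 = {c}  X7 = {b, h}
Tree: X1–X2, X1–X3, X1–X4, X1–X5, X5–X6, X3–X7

A tree decomposition must satisfy three properties: every vertex lies in some bag; for every edge, both endpoints lie together in some bag; and for every vertex, the bags containing it form a connected subtree. Here vertex e appears in no bag, so the decomposition is invalid.

No — vertex e appears in no bag.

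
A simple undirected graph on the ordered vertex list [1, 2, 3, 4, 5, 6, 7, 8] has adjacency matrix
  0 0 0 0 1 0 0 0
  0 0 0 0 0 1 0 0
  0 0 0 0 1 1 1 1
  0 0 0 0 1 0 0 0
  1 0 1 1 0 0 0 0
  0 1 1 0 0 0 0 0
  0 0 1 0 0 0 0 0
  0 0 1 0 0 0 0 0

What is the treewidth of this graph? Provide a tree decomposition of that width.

Treewidth 1.
One optimal decomposition is:
Bags: B1 = {3, 7}  B2 = {3, 5}  B3 = {3, 6}  B4 = {1, 5}  B5 = {2, 6}  B6 = {4, 5}  B7 = {3, 8}
Tree: B1–B2, B2–B3, B2–B4, B3–B5, B2–B6, B3–B7

Every bag has size at most 2, so the width is 2 − 1 = 1 and tw(G) ≤ 1. Any graph with an edge has treewidth ≥ 1, and G has the edge 7–3. Combining the bounds, tw(G) = 1.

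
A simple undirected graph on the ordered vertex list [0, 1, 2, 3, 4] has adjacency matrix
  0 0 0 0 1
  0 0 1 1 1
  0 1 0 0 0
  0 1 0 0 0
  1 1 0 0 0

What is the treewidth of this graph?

1

A width-1 tree decomposition is:
Bags: B1 = {1, 4}  B2 = {1, 2}  B3 = {0, 4}  B4 = {1, 3}
Tree: B1–B2, B1–B3, B1–B4
The largest bag has 2 vertices, giving width 1; this decomposition certifies tw(G) ≤ 1. G has an edge, so its treewidth is at least 1. The upper and lower bounds meet at 1, so that is the treewidth.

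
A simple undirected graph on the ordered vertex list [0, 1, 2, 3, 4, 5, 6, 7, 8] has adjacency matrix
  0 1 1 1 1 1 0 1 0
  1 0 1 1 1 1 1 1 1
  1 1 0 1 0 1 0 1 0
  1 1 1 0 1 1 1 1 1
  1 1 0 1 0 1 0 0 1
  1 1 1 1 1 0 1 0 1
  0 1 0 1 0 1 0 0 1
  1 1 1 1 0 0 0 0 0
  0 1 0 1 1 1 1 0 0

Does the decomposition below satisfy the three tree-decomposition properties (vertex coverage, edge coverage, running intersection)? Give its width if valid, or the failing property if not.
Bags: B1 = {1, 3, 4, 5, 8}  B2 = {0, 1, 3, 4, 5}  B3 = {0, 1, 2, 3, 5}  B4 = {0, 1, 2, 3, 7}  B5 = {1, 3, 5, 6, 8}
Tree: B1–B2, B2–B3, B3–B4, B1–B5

Yes; width 4.

Vertex coverage: the bags together contain {0, 1, 2, 3, 4, 5, 6, 7, 8}, the full vertex set. Edge coverage: each edge of G has both endpoints in at least one bag. Running intersection: for every vertex, the bags containing it form a connected subtree. All three properties hold, so this is a valid tree decomposition of width max|bag| − 1 = 4, and hence tw(G) ≤ 4.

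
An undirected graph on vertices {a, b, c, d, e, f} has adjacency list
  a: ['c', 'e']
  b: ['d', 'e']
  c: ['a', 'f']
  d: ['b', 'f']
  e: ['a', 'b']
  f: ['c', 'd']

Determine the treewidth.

A width-2 tree decomposition is:
Bags: B1 = {a, b, e}  B2 = {a, b, d}  B3 = {a, d, f}  B4 = {a, c, f}
Tree: B1–B2, B2–B3, B3–B4
Every bag has size at most 3, so the width is 3 − 1 = 2 and tw(G) ≤ 2. The edges a–e–b–d–f–c–a form a cycle, so G is not a tree and its treewidth is at least 2. Combining the bounds, tw(G) = 2.

2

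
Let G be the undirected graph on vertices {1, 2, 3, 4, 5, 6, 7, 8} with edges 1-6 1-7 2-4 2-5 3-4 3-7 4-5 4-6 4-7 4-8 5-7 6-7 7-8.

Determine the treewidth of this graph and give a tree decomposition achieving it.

Treewidth 2.
One optimal decomposition is:
Bags: B1 = {4, 7, 8}  B2 = {4, 5, 7}  B3 = {4, 6, 7}  B4 = {2, 4, 5}  B5 = {3, 4, 7}  B6 = {1, 6, 7}
Tree: B1–B2, B2–B3, B2–B4, B3–B5, B3–B6

The largest bag has 3 vertices, giving width 2; this decomposition certifies tw(G) ≤ 2. Conversely, {1, 6, 7} is a clique of size 3, and the vertices of any clique must share a bag in every tree decomposition; so some bag has ≥ 3 vertices and tw(G) ≥ 2. Combining the bounds, tw(G) = 2.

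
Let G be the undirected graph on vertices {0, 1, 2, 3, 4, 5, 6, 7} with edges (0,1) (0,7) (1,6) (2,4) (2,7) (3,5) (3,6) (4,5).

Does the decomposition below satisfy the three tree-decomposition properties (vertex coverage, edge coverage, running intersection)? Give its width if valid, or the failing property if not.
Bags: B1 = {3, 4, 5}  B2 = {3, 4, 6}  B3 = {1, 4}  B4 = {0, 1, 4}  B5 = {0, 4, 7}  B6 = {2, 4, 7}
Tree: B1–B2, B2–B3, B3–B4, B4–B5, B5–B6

No — edge (6,1) lies in no bag.

A tree decomposition must satisfy three properties: every vertex lies in some bag; for every edge, both endpoints lie together in some bag; and for every vertex, the bags containing it form a connected subtree. Here edge (6,1) lies in no bag, so the decomposition is invalid.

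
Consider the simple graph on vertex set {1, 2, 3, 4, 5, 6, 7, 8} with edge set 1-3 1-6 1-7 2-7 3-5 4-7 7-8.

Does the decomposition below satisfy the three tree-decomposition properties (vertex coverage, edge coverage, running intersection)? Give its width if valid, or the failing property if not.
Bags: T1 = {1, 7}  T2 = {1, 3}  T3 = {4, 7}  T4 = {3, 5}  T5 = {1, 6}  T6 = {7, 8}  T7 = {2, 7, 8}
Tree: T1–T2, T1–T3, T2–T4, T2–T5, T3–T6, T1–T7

A tree decomposition must satisfy three properties: every vertex lies in some bag; for every edge, both endpoints lie together in some bag; and for every vertex, the bags containing it form a connected subtree. Here bags containing vertex 8 are not connected in the tree, so the decomposition is invalid.

No — bags containing vertex 8 are not connected in the tree.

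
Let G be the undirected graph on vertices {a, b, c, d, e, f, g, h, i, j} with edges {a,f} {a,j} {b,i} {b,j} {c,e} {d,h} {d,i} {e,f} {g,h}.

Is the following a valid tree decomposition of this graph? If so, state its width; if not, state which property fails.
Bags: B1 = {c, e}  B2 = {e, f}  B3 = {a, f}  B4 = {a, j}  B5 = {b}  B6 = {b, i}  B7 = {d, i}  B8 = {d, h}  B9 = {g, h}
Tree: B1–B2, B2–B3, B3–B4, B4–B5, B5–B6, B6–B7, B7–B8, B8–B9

A tree decomposition must satisfy three properties: every vertex lies in some bag; for every edge, both endpoints lie together in some bag; and for every vertex, the bags containing it form a connected subtree. Here edge (j,b) lies in no bag, so the decomposition is invalid.

No — edge (j,b) lies in no bag.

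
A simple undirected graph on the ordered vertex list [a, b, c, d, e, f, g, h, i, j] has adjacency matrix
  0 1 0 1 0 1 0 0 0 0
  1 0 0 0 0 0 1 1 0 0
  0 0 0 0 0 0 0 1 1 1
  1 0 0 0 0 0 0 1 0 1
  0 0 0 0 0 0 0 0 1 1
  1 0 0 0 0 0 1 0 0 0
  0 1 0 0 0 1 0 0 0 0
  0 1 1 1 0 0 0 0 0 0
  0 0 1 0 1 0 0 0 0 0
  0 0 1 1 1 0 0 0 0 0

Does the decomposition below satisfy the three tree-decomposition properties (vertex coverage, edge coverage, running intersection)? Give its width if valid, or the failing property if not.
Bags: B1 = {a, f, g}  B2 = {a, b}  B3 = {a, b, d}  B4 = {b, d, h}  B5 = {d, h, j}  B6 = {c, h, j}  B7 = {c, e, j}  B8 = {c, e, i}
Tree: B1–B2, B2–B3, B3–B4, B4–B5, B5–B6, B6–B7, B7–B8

A tree decomposition must satisfy three properties: every vertex lies in some bag; for every edge, both endpoints lie together in some bag; and for every vertex, the bags containing it form a connected subtree. Here edge (g,b) lies in no bag, so the decomposition is invalid.

No — edge (g,b) lies in no bag.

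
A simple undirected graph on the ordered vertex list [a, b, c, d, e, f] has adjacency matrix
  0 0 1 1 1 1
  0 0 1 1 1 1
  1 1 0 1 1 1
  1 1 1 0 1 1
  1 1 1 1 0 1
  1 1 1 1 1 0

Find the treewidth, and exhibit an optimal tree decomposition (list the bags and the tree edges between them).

Treewidth 4.
One optimal decomposition is:
Bags: B1 = {b, c, d, e, f}  B2 = {a, c, d, e, f}
Tree: B1–B2

Every bag has size at most 5, so the width is 5 − 1 = 4 and tw(G) ≤ 4. Conversely, {a, c, d, e, f} is a clique of size 5, and the vertices of any clique must share a bag in every tree decomposition; so some bag has ≥ 5 vertices and tw(G) ≥ 4. Hence tw(G) = 4 exactly.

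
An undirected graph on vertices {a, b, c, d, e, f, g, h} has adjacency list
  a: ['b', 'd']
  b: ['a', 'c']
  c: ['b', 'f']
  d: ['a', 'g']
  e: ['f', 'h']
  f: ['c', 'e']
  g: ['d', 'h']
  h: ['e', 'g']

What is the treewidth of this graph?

2

A width-2 tree decomposition is:
Bags: B1 = {e, g, h}  B2 = {d, e, g}  B3 = {a, d, e}  B4 = {a, b, e}  B5 = {b, c, e}  B6 = {c, e, f}
Tree: B1–B2, B2–B3, B3–B4, B4–B5, B5–B6
The largest bag has 3 vertices, giving width 2; this decomposition certifies tw(G) ≤ 2. The edges e–h–g–d–a–b–c–f–e form a cycle, so G is not a tree and its treewidth is at least 2. Therefore the treewidth is 2.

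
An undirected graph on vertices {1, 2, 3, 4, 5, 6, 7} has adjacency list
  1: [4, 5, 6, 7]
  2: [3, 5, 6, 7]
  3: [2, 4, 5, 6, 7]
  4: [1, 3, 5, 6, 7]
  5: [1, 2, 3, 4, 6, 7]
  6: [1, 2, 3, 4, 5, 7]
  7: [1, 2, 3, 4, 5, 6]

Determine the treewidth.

4

A width-4 tree decomposition is:
Bags: B1 = {3, 4, 5, 6, 7}  B2 = {2, 3, 5, 6, 7}  B3 = {1, 4, 5, 6, 7}
Tree: B1–B2, B1–B3
Every bag has size at most 5, so the width is 5 − 1 = 4 and tw(G) ≤ 4. Conversely, {1, 4, 5, 6, 7} is a clique of size 5, and the vertices of any clique must share a bag in every tree decomposition; so some bag has ≥ 5 vertices and tw(G) ≥ 4. Combining the bounds, tw(G) = 4.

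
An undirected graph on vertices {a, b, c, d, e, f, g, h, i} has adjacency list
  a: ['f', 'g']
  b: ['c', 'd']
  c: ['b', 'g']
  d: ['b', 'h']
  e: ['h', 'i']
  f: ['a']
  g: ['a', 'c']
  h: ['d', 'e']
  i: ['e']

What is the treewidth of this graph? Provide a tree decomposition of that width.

Treewidth 1.
Bags: B1 = {e, i}  B2 = {e, h}  B3 = {d, h}  B4 = {b, d}  B5 = {b, c}  B6 = {c, g}  B7 = {a, g}  B8 = {a, f}
Tree: B1–B2, B2–B3, B3–B4, B4–B5, B5–B6, B6–B7, B7–B8

Each bag holds 2 vertices, so the decomposition has width 1, which upper-bounds the treewidth. Since G has at least one edge (e.g. i–e), it is not an edgeless graph, so tw(G) ≥ 1. Hence tw(G) = 1 exactly.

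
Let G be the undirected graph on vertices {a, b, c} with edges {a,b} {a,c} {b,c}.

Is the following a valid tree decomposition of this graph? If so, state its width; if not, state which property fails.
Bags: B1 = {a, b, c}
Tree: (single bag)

Every vertex of G appears in some bag (union = {a, b, c}); every edge is covered by a bag; and for each vertex v the set of bags containing v is connected in the bag tree. The decomposition is therefore valid. The largest bag has 3 vertices, so the width is 2.

Yes; width 2.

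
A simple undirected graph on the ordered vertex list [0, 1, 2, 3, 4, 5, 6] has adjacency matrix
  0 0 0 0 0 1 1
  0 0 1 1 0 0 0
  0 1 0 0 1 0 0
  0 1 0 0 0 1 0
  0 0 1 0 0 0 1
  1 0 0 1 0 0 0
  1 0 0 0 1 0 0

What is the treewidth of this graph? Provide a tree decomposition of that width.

The largest bag has 3 vertices, giving width 2; this decomposition certifies tw(G) ≤ 2. The edges 0–5–3–1–2–4–6–0 form a cycle, so G is not a tree and its treewidth is at least 2. The upper and lower bounds meet at 2, so that is the treewidth.

Treewidth 2.
One optimal decomposition is:
Bags: B1 = {0, 3, 5}  B2 = {0, 1, 3}  B3 = {0, 1, 2}  B4 = {0, 2, 4}  B5 = {0, 4, 6}
Tree: B1–B2, B2–B3, B3–B4, B4–B5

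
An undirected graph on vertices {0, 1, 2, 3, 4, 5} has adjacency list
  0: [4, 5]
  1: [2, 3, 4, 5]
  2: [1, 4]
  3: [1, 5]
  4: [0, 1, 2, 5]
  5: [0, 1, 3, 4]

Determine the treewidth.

A width-2 tree decomposition is:
Bags: B1 = {1, 2, 4}  B2 = {1, 4, 5}  B3 = {0, 4, 5}  B4 = {1, 3, 5}
Tree: B1–B2, B2–B3, B2–B4
Every bag has size at most 3, so the width is 3 − 1 = 2 and tw(G) ≤ 2. On the other hand G contains the 3-clique {0, 4, 5}. A clique must lie in a single bag of any decomposition, so no decomposition can have width below 2. Therefore the treewidth is 2.

2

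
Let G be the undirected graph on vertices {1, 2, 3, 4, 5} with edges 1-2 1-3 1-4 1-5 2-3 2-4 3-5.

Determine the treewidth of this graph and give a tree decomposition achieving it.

Each bag holds 3 vertices, so the decomposition has width 2, which upper-bounds the treewidth. On the other hand G contains the 3-clique {1, 2, 3}. A clique must lie in a single bag of any decomposition, so no decomposition can have width below 2. Hence tw(G) = 2 exactly.

Treewidth 2.
One such decomposition:
Bags: B1 = {1, 3, 5}  B2 = {1, 2, 3}  B3 = {1, 2, 4}
Tree: B1–B2, B2–B3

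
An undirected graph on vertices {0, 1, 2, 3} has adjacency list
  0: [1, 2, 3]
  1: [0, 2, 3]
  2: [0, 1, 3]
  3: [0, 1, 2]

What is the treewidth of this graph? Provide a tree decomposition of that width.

Treewidth 3.
One such decomposition:
Bags: B1 = {0, 1, 2, 3}
Tree: (single bag)

With just one bag of size 4, the width is 4 − 1 = 3, so tw(G) ≤ 3. On the other hand G contains the 4-clique {0, 1, 2, 3}. A clique must lie in a single bag of any decomposition, so no decomposition can have width below 3. Combining the bounds, tw(G) = 3.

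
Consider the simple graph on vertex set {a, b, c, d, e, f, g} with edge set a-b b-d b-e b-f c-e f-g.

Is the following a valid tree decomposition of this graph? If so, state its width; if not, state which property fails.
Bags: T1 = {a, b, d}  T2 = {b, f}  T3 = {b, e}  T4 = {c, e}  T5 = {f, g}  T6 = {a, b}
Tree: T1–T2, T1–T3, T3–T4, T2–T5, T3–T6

A tree decomposition must satisfy three properties: every vertex lies in some bag; for every edge, both endpoints lie together in some bag; and for every vertex, the bags containing it form a connected subtree. Here bags containing vertex a are not connected in the tree, so the decomposition is invalid.

No — bags containing vertex a are not connected in the tree.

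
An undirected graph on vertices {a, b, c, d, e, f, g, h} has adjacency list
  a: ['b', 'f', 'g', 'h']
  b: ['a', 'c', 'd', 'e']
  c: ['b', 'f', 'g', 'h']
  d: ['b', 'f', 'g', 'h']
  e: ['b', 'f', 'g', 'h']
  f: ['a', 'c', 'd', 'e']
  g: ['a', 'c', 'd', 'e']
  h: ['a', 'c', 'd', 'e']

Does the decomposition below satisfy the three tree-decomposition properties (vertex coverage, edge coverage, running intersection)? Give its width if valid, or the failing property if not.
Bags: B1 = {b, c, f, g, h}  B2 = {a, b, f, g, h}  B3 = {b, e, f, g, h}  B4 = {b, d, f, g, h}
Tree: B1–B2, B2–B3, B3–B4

Every vertex of G appears in some bag (union = {a, b, c, d, e, f, g, h}); every edge is covered by a bag; and for each vertex v the set of bags containing v is connected in the bag tree. The decomposition is therefore valid. The largest bag has 5 vertices, so the width is 4.

Yes; width 4.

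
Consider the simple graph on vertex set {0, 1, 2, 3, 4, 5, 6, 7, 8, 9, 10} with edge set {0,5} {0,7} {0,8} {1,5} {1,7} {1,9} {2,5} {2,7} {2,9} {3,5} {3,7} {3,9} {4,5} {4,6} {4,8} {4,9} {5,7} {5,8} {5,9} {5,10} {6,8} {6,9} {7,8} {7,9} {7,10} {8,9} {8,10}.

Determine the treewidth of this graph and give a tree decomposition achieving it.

The largest bag has 4 vertices, giving width 3; this decomposition certifies tw(G) ≤ 3. On the other hand G contains the 4-clique {4, 5, 8, 9}. A clique must lie in a single bag of any decomposition, so no decomposition can have width below 3. Hence tw(G) = 3 exactly.

Treewidth 3.
One optimal decomposition is:
Bags: B1 = {5, 7, 8, 9}  B2 = {5, 7, 8, 10}  B3 = {0, 5, 7, 8}  B4 = {1, 5, 7, 9}  B5 = {3, 5, 7, 9}  B6 = {4, 5, 8, 9}  B7 = {2, 5, 7, 9}  B8 = {4, 6, 8, 9}
Tree: B1–B2, B2–B3, B1–B4, B4–B5, B1–B6, B4–B7, B6–B8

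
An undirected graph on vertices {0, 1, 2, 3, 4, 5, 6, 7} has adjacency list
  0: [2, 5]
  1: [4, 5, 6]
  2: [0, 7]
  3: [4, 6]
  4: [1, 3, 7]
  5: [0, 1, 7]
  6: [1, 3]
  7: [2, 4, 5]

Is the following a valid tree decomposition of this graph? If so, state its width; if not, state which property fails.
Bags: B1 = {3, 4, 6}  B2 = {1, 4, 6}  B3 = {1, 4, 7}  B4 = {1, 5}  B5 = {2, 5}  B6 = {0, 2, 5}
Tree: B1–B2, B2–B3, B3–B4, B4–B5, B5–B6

No — edge (7,5) lies in no bag.

A tree decomposition must satisfy three properties: every vertex lies in some bag; for every edge, both endpoints lie together in some bag; and for every vertex, the bags containing it form a connected subtree. Here edge (7,5) lies in no bag, so the decomposition is invalid.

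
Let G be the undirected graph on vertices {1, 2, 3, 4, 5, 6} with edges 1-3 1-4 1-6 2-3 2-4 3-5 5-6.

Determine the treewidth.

A width-2 tree decomposition is:
Bags: B1 = {1, 5, 6}  B2 = {1, 3, 5}  B3 = {1, 3, 4}  B4 = {2, 3, 4}
Tree: B1–B2, B2–B3, B3–B4
Each bag holds 3 vertices, so the decomposition has width 2, which upper-bounds the treewidth. For the lower bound, G contains the cycle 6–5–3–1–6, so G is not a forest; only forests have treewidth ≤ 1, hence tw(G) ≥ 2. Therefore the treewidth is 2.

2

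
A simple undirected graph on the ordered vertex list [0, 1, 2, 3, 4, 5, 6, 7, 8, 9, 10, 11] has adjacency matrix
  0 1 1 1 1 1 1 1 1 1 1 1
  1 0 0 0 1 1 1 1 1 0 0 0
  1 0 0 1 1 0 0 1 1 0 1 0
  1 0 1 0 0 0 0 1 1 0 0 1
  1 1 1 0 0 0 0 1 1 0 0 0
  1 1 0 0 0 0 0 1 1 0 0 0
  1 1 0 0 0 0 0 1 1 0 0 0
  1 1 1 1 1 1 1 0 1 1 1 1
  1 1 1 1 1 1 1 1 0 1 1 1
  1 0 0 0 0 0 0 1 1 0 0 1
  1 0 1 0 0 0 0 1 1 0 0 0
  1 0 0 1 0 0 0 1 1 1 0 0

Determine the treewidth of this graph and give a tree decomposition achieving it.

Treewidth 4.
One optimal decomposition is:
Bags: B1 = {0, 2, 3, 7, 8}  B2 = {0, 2, 4, 7, 8}  B3 = {0, 3, 7, 8, 11}  B4 = {0, 1, 4, 7, 8}  B5 = {0, 1, 6, 7, 8}  B6 = {0, 1, 5, 7, 8}  B7 = {0, 7, 8, 9, 11}  B8 = {0, 2, 7, 8, 10}
Tree: B1–B2, B1–B3, B2–B4, B4–B5, B5–B6, B3–B7, B1–B8

Every bag has size at most 5, so the width is 5 − 1 = 4 and tw(G) ≤ 4. On the other hand G contains the 5-clique {0, 1, 4, 7, 8}. A clique must lie in a single bag of any decomposition, so no decomposition can have width below 4. Hence tw(G) = 4 exactly.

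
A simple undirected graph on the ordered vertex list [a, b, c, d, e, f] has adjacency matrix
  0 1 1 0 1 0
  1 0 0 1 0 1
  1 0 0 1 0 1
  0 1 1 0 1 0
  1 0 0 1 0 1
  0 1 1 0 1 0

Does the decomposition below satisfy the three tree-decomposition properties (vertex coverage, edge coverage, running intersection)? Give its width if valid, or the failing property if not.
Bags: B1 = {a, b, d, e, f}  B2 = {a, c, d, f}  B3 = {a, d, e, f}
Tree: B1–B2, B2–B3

A tree decomposition must satisfy three properties: every vertex lies in some bag; for every edge, both endpoints lie together in some bag; and for every vertex, the bags containing it form a connected subtree. Here bags containing vertex e are not connected in the tree, so the decomposition is invalid.

No — bags containing vertex e are not connected in the tree.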